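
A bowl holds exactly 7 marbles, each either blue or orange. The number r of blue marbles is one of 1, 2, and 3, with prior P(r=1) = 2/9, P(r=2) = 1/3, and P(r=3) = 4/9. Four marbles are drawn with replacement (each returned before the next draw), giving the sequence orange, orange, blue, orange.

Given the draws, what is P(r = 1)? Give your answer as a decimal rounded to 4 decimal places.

The likelihood of the observed sequence under each hypothesis: P(data | r = 1) = (6/7)(6/7)(1/7)(6/7) = 0.089963; P(data | r = 2) = (5/7)(5/7)(2/7)(5/7) = 0.10412; P(data | r = 3) = (4/7)(4/7)(3/7)(4/7) = 0.079967.
Weighting by the prior gives 2/9 · 0.089963 = 0.019992, 1/3 · 0.10412 = 0.034708, 4/9 · 0.079967 = 0.035541; summing to 0.09024.
Hence P(r = 1 | data) = (0.019992) / (0.09024) = 0.22154.

0.2215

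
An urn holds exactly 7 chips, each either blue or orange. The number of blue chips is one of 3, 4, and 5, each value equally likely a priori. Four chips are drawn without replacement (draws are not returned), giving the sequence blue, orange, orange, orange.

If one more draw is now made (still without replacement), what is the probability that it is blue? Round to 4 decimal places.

0.7500

For each hypothesis, P(data | H) works out to: P(data | r = 3) = (3/7)(4/6)(3/5)(2/4) = 3/35; P(data | r = 4) = (4/7)(3/6)(2/5)(1/4) = 1/35; P(data | r = 5) = (5/7)(2/6)(1/5)(0/4) = 0.
The prior-weighted likelihoods are 1/3 · 3/35 = 1/35, 1/3 · 1/35 = 1/105, 1/3 · 0 = 0; summing to 4/105.
Normalising, the posterior is P(r = 3 | data) = 3/4, P(r = 4 | data) = 1/4, P(r = 5 | data) = 0.
The predictive probability is P(blue next | data) = (2/3)(3/4) + (1)(1/4) = 3/4.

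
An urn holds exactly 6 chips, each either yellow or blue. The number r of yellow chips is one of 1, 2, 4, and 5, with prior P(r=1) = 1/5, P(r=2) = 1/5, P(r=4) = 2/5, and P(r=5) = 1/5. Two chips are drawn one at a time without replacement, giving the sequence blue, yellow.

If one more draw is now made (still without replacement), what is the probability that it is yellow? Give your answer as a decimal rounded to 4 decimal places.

For each hypothesis, P(data | H) works out to: P(data | r = 1) = (5/6)(1/5) = 1/6; P(data | r = 2) = (4/6)(2/5) = 4/15; P(data | r = 4) = (2/6)(4/5) = 4/15; P(data | r = 5) = (1/6)(5/5) = 1/6.
Multiplying each by its prior: 1/5 · 1/6 = 1/30, 1/5 · 4/15 = 4/75, 2/5 · 4/15 = 8/75, 1/5 · 1/6 = 1/30; summing to 17/75.
Dividing through by the total gives posterior P(r = 1 | data) = 5/34, P(r = 2 | data) = 4/17, P(r = 4 | data) = 8/17, P(r = 5 | data) = 5/34.
Averaging over the posterior, P(yellow next | data) = (0)(5/34) + (1/4)(4/17) + (3/4)(8/17) + (1)(5/34) = 19/34.

0.5588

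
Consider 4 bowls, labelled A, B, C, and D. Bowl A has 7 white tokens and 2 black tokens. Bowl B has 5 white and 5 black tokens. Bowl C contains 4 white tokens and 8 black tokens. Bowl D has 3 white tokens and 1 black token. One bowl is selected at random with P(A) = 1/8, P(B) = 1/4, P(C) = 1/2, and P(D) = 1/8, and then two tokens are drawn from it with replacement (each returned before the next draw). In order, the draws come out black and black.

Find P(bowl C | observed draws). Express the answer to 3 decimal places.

Under each hypothesis, the probability of the observed sequence is: P(data | bowl A) = (2/9)(2/9) = 0.049383; P(data | bowl B) = (5/10)(5/10) = 0.25; P(data | bowl C) = (8/12)(8/12) = 0.44444; P(data | bowl D) = (1/4)(1/4) = 0.0625.
The prior-weighted likelihoods are 1/8 · 0.049383 = 0.0061728, 1/4 · 0.25 = 0.0625, 1/2 · 0.44444 = 0.22222, 1/8 · 0.0625 = 0.0078125; with total 0.29871.
Hence P(bowl C | data) = (0.22222) / (0.29871) = 0.74395.

0.744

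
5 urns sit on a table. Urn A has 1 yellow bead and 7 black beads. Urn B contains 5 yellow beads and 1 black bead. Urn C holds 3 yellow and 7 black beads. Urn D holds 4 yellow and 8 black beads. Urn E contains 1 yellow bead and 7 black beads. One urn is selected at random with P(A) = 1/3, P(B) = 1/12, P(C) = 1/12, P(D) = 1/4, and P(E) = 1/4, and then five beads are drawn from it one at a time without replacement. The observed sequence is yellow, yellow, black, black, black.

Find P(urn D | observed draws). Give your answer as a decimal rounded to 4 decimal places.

0.7534

For each hypothesis, P(data | H) works out to: P(data | urn A) = (1/8)(0/7) = 0; P(data | urn B) = (5/6)(4/5)(1/4)(0/3) = 0; P(data | urn C) = (3/10)(2/9)(7/8)(6/7)(5/6) = 0.041667; P(data | urn D) = (4/12)(3/11)(8/10)(7/9)(6/8) = 0.042424; P(data | urn E) = (1/8)(0/7) = 0.
The prior-weighted likelihoods are 1/3 · 0 = 0, 1/12 · 0 = 0, 1/12 · 0.041667 = 0.0034722, 1/4 · 0.042424 = 0.010606, 1/4 · 0 = 0; summing to 0.014078.
Hence P(urn D | data) = (0.010606) / (0.014078) = 0.75336.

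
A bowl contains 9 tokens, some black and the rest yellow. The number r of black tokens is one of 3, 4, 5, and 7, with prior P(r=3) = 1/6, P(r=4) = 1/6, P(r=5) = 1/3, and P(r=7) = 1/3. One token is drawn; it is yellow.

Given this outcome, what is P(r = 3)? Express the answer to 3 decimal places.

0.261

Compute the likelihood of this draw for each case: P(data | r = 3) = (6/9) = 2/3; P(data | r = 4) = (5/9) = 5/9; P(data | r = 5) = (4/9) = 4/9; P(data | r = 7) = (2/9) = 2/9.
The prior-weighted likelihoods are 1/6 · 2/3 = 1/9, 1/6 · 5/9 = 5/54, 1/3 · 4/9 = 4/27, 1/3 · 2/9 = 2/27; with total 23/54.
Hence P(r = 3 | data) = (1/9) / (23/54) = 6/23.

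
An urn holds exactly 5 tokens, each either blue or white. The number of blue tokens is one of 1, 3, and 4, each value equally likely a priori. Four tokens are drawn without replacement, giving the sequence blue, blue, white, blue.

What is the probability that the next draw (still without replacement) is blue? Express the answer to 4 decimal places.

0.6667

Under each hypothesis, the probability of the observed sequence is: P(data | r = 1) = (1/5)(0/4) = 0; P(data | r = 3) = (3/5)(2/4)(2/3)(1/2) = 1/10; P(data | r = 4) = (4/5)(3/4)(1/3)(2/2) = 1/5.
Weighting by the prior gives 1/3 · 0 = 0, 1/3 · 1/10 = 1/30, 1/3 · 1/5 = 1/15; with total 1/10.
Normalising, the posterior is P(r = 1 | data) = 0, P(r = 3 | data) = 1/3, P(r = 4 | data) = 2/3.
So P(blue next | data) = Σ P(blue next | H) P(H | data) = (0)(1/3) + (1)(2/3) = 2/3.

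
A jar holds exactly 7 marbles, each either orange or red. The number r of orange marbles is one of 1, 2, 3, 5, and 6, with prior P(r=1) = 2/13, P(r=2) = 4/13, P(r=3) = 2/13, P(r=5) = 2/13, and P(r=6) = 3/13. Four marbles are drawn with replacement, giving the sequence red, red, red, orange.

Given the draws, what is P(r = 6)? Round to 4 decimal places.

0.0094

For each hypothesis, P(data | H) works out to: P(data | r = 1) = (6/7)(6/7)(6/7)(1/7) = 0.089963; P(data | r = 2) = (5/7)(5/7)(5/7)(2/7) = 0.10412; P(data | r = 3) = (4/7)(4/7)(4/7)(3/7) = 0.079967; P(data | r = 5) = (2/7)(2/7)(2/7)(5/7) = 0.01666; P(data | r = 6) = (1/7)(1/7)(1/7)(6/7) = 0.002499.
The prior-weighted likelihoods are 2/13 · 0.089963 = 0.01384, 4/13 · 0.10412 = 0.032038, 2/13 · 0.079967 = 0.012303, 2/13 · 0.01666 = 0.002563, 3/13 · 0.002499 = 0.00057668; with total 0.061321.
Therefore the posterior P(r = 6 | data) = (0.00057668) / (0.061321) = 0.0094044.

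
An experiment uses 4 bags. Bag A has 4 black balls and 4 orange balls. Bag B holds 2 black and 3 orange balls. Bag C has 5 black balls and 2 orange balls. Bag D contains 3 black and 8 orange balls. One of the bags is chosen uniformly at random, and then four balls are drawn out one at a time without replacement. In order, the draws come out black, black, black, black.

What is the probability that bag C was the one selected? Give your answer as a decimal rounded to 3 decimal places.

0.909

For each hypothesis, P(data | H) works out to: P(data | bag A) = (4/8)(3/7)(2/6)(1/5) = 1/70; P(data | bag B) = (2/5)(1/4)(0/3) = 0; P(data | bag C) = (5/7)(4/6)(3/5)(2/4) = 1/7; P(data | bag D) = (3/11)(2/10)(1/9)(0/8) = 0.
Multiplying each by its prior: 1/4 · 1/70 = 1/280, 1/4 · 0 = 0, 1/4 · 1/7 = 1/28, 1/4 · 0 = 0; summing to 11/280.
So P(bag C | data) = (1/28) / (11/280) = 10/11.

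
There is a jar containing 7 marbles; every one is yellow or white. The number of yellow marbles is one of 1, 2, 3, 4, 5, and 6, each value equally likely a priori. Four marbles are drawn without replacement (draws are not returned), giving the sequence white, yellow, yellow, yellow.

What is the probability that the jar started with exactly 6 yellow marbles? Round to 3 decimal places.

0.357

Compute the likelihood of the observed sequence for each case: P(data | r = 1) = (6/7)(1/6)(0/5) = 0; P(data | r = 2) = (5/7)(2/6)(1/5)(0/4) = 0; P(data | r = 3) = (4/7)(3/6)(2/5)(1/4) = 1/35; P(data | r = 4) = (3/7)(4/6)(3/5)(2/4) = 3/35; P(data | r = 5) = (2/7)(5/6)(4/5)(3/4) = 1/7; P(data | r = 6) = (1/7)(6/6)(5/5)(4/4) = 1/7.
Weighting by the prior gives 1/6 · 0 = 0, 1/6 · 0 = 0, 1/6 · 1/35 = 1/210, 1/6 · 3/35 = 1/70, 1/6 · 1/7 = 1/42, 1/6 · 1/7 = 1/42; summing to 1/15.
Therefore the posterior P(r = 6 | data) = (1/42) / (1/15) = 5/14.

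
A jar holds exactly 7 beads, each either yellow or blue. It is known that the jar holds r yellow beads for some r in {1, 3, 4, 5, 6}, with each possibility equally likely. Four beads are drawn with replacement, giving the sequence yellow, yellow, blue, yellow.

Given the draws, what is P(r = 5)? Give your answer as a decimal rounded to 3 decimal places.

0.324

Under each hypothesis, the probability of the observed sequence is: P(data | r = 1) = (1/7)(1/7)(6/7)(1/7) = 0.002499; P(data | r = 3) = (3/7)(3/7)(4/7)(3/7) = 0.044981; P(data | r = 4) = (4/7)(4/7)(3/7)(4/7) = 0.079967; P(data | r = 5) = (5/7)(5/7)(2/7)(5/7) = 0.10412; P(data | r = 6) = (6/7)(6/7)(1/7)(6/7) = 0.089963.
The prior-weighted likelihoods are 1/5 · 0.002499 = 0.00049979, 1/5 · 0.044981 = 0.0089963, 1/5 · 0.079967 = 0.015993, 1/5 · 0.10412 = 0.020825, 1/5 · 0.089963 = 0.017993; summing to 0.064307.
Therefore the posterior P(r = 5 | data) = (0.020825) / (0.064307) = 0.32383.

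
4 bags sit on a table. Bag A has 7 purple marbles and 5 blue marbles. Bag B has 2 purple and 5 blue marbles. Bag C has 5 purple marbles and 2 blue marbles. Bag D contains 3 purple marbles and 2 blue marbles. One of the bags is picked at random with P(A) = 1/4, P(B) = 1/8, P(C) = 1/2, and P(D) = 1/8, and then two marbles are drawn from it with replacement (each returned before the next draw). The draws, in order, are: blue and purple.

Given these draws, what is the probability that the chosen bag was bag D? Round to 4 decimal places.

For each hypothesis, P(data | H) works out to: P(data | bag A) = (5/12)(7/12) = 0.24306; P(data | bag B) = (5/7)(2/7) = 0.20408; P(data | bag C) = (2/7)(5/7) = 0.20408; P(data | bag D) = (2/5)(3/5) = 0.24.
The prior-weighted likelihoods are 1/4 · 0.24306 = 0.060764, 1/8 · 0.20408 = 0.02551, 1/2 · 0.20408 = 0.10204, 1/8 · 0.24 = 0.03; with total 0.21831.
By Bayes' rule, P(bag D | data) = (0.03) / (0.21831) = 0.13742.

0.1374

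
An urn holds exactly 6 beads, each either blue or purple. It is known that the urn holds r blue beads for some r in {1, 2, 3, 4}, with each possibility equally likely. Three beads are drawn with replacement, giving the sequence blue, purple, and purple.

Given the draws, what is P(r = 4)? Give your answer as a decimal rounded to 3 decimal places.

0.160

Compute the likelihood of the observed sequence for each case: P(data | r = 1) = (1/6)(5/6)(5/6) = 25/216; P(data | r = 2) = (2/6)(4/6)(4/6) = 4/27; P(data | r = 3) = (3/6)(3/6)(3/6) = 1/8; P(data | r = 4) = (4/6)(2/6)(2/6) = 2/27.
Multiplying each by its prior: 1/4 · 25/216 = 25/864, 1/4 · 4/27 = 1/27, 1/4 · 1/8 = 1/32, 1/4 · 2/27 = 1/54; these sum to 25/216.
By Bayes' rule, P(r = 4 | data) = (1/54) / (25/216) = 4/25.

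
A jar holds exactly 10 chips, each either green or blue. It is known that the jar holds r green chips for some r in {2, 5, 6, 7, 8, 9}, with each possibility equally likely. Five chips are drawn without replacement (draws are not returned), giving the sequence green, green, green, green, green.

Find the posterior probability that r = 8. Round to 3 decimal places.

0.267

The likelihood of the observed sequence under each hypothesis: P(data | r = 2) = (2/10)(1/9)(0/8) = 0; P(data | r = 5) = (5/10)(4/9)(3/8)(2/7)(1/6) = 0.0039683; P(data | r = 6) = (6/10)(5/9)(4/8)(3/7)(2/6) = 0.02381; P(data | r = 7) = (7/10)(6/9)(5/8)(4/7)(3/6) = 0.083333; P(data | r = 8) = (8/10)(7/9)(6/8)(5/7)(4/6) = 0.22222; P(data | r = 9) = (9/10)(8/9)(7/8)(6/7)(5/6) = 0.5.
The prior-weighted likelihoods are 1/6 · 0 = 0, 1/6 · 0.0039683 = 0.00066138, 1/6 · 0.02381 = 0.0039683, 1/6 · 0.083333 = 0.013889, 1/6 · 0.22222 = 0.037037, 1/6 · 0.5 = 0.083333; these sum to 0.13889.
Hence P(r = 8 | data) = (0.037037) / (0.13889) = 0.26667.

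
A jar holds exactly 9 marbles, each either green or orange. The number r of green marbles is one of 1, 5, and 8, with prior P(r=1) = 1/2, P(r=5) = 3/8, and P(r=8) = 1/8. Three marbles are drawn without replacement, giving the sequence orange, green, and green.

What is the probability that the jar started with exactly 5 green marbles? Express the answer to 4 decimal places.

Under each hypothesis, the probability of the observed sequence is: P(data | r = 1) = (8/9)(1/8)(0/7) = 0; P(data | r = 5) = (4/9)(5/8)(4/7) = 10/63; P(data | r = 8) = (1/9)(8/8)(7/7) = 1/9.
The prior-weighted likelihoods are 1/2 · 0 = 0, 3/8 · 10/63 = 5/84, 1/8 · 1/9 = 1/72; with total 37/504.
Therefore the posterior P(r = 5 | data) = (5/84) / (37/504) = 30/37.

0.8108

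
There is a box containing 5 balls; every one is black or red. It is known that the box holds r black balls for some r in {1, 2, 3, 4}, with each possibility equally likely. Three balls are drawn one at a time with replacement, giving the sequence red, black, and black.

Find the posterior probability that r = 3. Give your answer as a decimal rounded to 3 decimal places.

0.360

The likelihood of the observed sequence under each hypothesis: P(data | r = 1) = (4/5)(1/5)(1/5) = 4/125; P(data | r = 2) = (3/5)(2/5)(2/5) = 12/125; P(data | r = 3) = (2/5)(3/5)(3/5) = 18/125; P(data | r = 4) = (1/5)(4/5)(4/5) = 16/125.
Multiplying each by its prior: 1/4 · 4/125 = 1/125, 1/4 · 12/125 = 3/125, 1/4 · 18/125 = 9/250, 1/4 · 16/125 = 4/125; with total 1/10.
Therefore the posterior P(r = 3 | data) = (9/250) / (1/10) = 9/25.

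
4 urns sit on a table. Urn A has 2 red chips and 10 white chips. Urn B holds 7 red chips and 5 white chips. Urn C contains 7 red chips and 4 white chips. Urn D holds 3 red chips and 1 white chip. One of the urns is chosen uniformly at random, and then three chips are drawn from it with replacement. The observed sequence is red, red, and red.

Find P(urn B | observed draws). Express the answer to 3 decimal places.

0.225

The likelihood of the observed sequence under each hypothesis: P(data | urn A) = (2/12)(2/12)(2/12) = 0.0046296; P(data | urn B) = (7/12)(7/12)(7/12) = 0.1985; P(data | urn C) = (7/11)(7/11)(7/11) = 0.2577; P(data | urn D) = (3/4)(3/4)(3/4) = 0.42188.
Multiplying each by its prior: 1/4 · 0.0046296 = 0.0011574, 1/4 · 0.1985 = 0.049624, 1/4 · 0.2577 = 0.064425, 1/4 · 0.42188 = 0.10547; these sum to 0.22068.
Therefore the posterior P(urn B | data) = (0.049624) / (0.22068) = 0.22487.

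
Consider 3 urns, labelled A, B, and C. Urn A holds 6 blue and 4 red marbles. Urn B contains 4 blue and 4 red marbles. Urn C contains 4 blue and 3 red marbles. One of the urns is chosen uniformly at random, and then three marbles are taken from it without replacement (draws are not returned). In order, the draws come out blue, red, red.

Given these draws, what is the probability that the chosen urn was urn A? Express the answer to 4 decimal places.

For each hypothesis, P(data | H) works out to: P(data | urn A) = (6/10)(4/9)(3/8) = 1/10; P(data | urn B) = (4/8)(4/7)(3/6) = 1/7; P(data | urn C) = (4/7)(3/6)(2/5) = 4/35.
Weighting by the prior gives 1/3 · 1/10 = 1/30, 1/3 · 1/7 = 1/21, 1/3 · 4/35 = 4/105; these sum to 5/42.
Therefore the posterior P(urn A | data) = (1/30) / (5/42) = 7/25.

0.2800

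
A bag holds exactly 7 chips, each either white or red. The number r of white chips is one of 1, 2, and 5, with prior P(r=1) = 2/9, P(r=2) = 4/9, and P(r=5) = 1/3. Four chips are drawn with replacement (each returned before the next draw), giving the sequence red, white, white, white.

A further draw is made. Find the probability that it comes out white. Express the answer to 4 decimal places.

The likelihood of the observed sequence under each hypothesis: P(data | r = 1) = (6/7)(1/7)(1/7)(1/7) = 0.002499; P(data | r = 2) = (5/7)(2/7)(2/7)(2/7) = 0.01666; P(data | r = 5) = (2/7)(5/7)(5/7)(5/7) = 0.10412.
Multiplying each by its prior: 2/9 · 0.002499 = 0.00055532, 4/9 · 0.01666 = 0.0074043, 1/3 · 0.10412 = 0.034708; these sum to 0.042667.
Dividing through by the total gives posterior P(r = 1 | data) = 0.013015, P(r = 2 | data) = 0.17354, P(r = 5 | data) = 0.81345.
Averaging over the posterior, P(white next | data) = (1/7)(0.013015) + (2/7)(0.17354) + (5/7)(0.81345) = 0.63248.

0.6325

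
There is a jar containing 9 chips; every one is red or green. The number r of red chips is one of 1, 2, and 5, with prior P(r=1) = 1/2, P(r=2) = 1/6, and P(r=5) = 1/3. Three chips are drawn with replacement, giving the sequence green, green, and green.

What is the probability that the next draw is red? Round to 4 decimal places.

0.1584

The likelihood of the observed sequence under each hypothesis: P(data | r = 1) = (8/9)(8/9)(8/9) = 0.70233; P(data | r = 2) = (7/9)(7/9)(7/9) = 0.47051; P(data | r = 5) = (4/9)(4/9)(4/9) = 0.087791.
Weighting by the prior gives 1/2 · 0.70233 = 0.35117, 1/6 · 0.47051 = 0.078418, 1/3 · 0.087791 = 0.029264; these sum to 0.45885.
Normalising, the posterior is P(r = 1 | data) = 0.76532, P(r = 2 | data) = 0.1709, P(r = 5 | data) = 0.063777.
The predictive probability is P(red next | data) = (1/9)(0.76532) + (2/9)(0.1709) + (5/9)(0.063777) = 0.15845.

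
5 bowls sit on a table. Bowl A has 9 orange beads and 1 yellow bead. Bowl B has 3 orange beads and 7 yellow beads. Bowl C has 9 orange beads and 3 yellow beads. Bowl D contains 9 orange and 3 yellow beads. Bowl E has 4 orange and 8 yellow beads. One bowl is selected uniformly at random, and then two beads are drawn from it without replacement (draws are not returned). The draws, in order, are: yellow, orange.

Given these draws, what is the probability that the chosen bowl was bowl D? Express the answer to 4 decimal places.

Under each hypothesis, the probability of the observed sequence is: P(data | bowl A) = (1/10)(9/9) = 1/10; P(data | bowl B) = (7/10)(3/9) = 7/30; P(data | bowl C) = (3/12)(9/11) = 9/44; P(data | bowl D) = (3/12)(9/11) = 9/44; P(data | bowl E) = (8/12)(4/11) = 8/33.
Multiplying each by its prior: 1/5 · 1/10 = 1/50, 1/5 · 7/30 = 7/150, 1/5 · 9/44 = 9/220, 1/5 · 9/44 = 9/220, 1/5 · 8/33 = 8/165; these sum to 13/66.
By Bayes' rule, P(bowl D | data) = (9/220) / (13/66) = 27/130.

0.2077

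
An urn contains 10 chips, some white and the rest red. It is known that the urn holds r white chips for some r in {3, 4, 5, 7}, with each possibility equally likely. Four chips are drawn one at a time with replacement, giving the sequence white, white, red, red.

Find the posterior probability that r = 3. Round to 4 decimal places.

0.2117

For each hypothesis, P(data | H) works out to: P(data | r = 3) = (3/10)(3/10)(7/10)(7/10) = 0.0441; P(data | r = 4) = (4/10)(4/10)(6/10)(6/10) = 0.0576; P(data | r = 5) = (5/10)(5/10)(5/10)(5/10) = 0.0625; P(data | r = 7) = (7/10)(7/10)(3/10)(3/10) = 0.0441.
The prior-weighted likelihoods are 1/4 · 0.0441 = 0.011025, 1/4 · 0.0576 = 0.0144, 1/4 · 0.0625 = 0.015625, 1/4 · 0.0441 = 0.011025; these sum to 0.052075.
Hence P(r = 3 | data) = (0.011025) / (0.052075) = 0.21171.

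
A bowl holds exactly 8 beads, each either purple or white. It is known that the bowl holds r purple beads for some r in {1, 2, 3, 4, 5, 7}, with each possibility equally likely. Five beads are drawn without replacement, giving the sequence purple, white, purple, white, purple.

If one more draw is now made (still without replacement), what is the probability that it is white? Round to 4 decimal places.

0.5625

Compute the likelihood of the observed sequence for each case: P(data | r = 1) = (1/8)(7/7)(0/6) = 0; P(data | r = 2) = (2/8)(6/7)(1/6)(5/5)(0/4) = 0; P(data | r = 3) = (3/8)(5/7)(2/6)(4/5)(1/4) = 1/56; P(data | r = 4) = (4/8)(4/7)(3/6)(3/5)(2/4) = 3/70; P(data | r = 5) = (5/8)(3/7)(4/6)(2/5)(3/4) = 3/56; P(data | r = 7) = (7/8)(1/7)(6/6)(0/5) = 0.
The prior-weighted likelihoods are 1/6 · 0 = 0, 1/6 · 0 = 0, 1/6 · 1/56 = 1/336, 1/6 · 3/70 = 1/140, 1/6 · 3/56 = 1/112, 1/6 · 0 = 0; with total 2/105.
Normalising, the posterior is P(r = 1 | data) = 0, P(r = 2 | data) = 0, P(r = 3 | data) = 5/32, P(r = 4 | data) = 3/8, P(r = 5 | data) = 15/32, P(r = 7 | data) = 0.
So P(white next | data) = Σ P(white next | H) P(H | data) = (1)(5/32) + (2/3)(3/8) + (1/3)(15/32) = 9/16.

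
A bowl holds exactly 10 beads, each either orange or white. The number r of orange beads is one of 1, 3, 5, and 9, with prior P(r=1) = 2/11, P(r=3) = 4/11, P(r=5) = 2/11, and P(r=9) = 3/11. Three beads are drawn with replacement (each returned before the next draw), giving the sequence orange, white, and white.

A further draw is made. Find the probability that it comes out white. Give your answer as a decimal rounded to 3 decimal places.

The likelihood of the observed sequence under each hypothesis: P(data | r = 1) = (1/10)(9/10)(9/10) = 0.081; P(data | r = 3) = (3/10)(7/10)(7/10) = 0.147; P(data | r = 5) = (5/10)(5/10)(5/10) = 0.125; P(data | r = 9) = (9/10)(1/10)(1/10) = 0.009.
Weighting by the prior gives 2/11 · 0.081 = 0.014727, 4/11 · 0.147 = 0.053455, 2/11 · 0.125 = 0.022727, 3/11 · 0.009 = 0.0024545; these sum to 0.093364.
Normalising, the posterior is P(r = 1 | data) = 0.15774, P(r = 3 | data) = 0.57254, P(r = 5 | data) = 0.24343, P(r = 9 | data) = 0.02629.
The predictive probability is P(white next | data) = (9/10)(0.15774) + (7/10)(0.57254) + (1/2)(0.24343) + (1/10)(0.02629) = 0.66709.

0.667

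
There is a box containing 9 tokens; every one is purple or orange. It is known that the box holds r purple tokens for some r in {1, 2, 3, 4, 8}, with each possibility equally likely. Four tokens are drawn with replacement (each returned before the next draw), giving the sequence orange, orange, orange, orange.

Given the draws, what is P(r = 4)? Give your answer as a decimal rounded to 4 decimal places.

0.0742

For each hypothesis, P(data | H) works out to: P(data | r = 1) = (8/9)(8/9)(8/9)(8/9) = 0.6243; P(data | r = 2) = (7/9)(7/9)(7/9)(7/9) = 0.36595; P(data | r = 3) = (6/9)(6/9)(6/9)(6/9) = 0.19753; P(data | r = 4) = (5/9)(5/9)(5/9)(5/9) = 0.09526; P(data | r = 8) = (1/9)(1/9)(1/9)(1/9) = 0.00015242.
Weighting by the prior gives 1/5 · 0.6243 = 0.12486, 1/5 · 0.36595 = 0.07319, 1/5 · 0.19753 = 0.039506, 1/5 · 0.09526 = 0.019052, 1/5 · 0.00015242 = 3.0483e-05; summing to 0.25664.
Hence P(r = 4 | data) = (0.019052) / (0.25664) = 0.074237.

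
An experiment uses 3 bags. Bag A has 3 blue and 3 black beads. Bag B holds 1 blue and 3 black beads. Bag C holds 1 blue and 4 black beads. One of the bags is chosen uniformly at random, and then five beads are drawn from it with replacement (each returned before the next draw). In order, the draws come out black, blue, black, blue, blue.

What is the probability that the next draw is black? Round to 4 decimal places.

0.5827

Under each hypothesis, the probability of the observed sequence is: P(data | bag A) = (3/6)(3/6)(3/6)(3/6)(3/6) = 0.03125; P(data | bag B) = (3/4)(1/4)(3/4)(1/4)(1/4) = 0.0087891; P(data | bag C) = (4/5)(1/5)(4/5)(1/5)(1/5) = 0.00512.
Weighting by the prior gives 1/3 · 0.03125 = 0.010417, 1/3 · 0.0087891 = 0.0029297, 1/3 · 0.00512 = 0.0017067; with total 0.015053.
Dividing through by the total gives posterior P(bag A | data) = 0.692, P(bag B | data) = 0.19462, P(bag C | data) = 0.11338.
The predictive probability is P(black next | data) = (1/2)(0.692) + (3/4)(0.19462) + (4/5)(0.11338) = 0.58267.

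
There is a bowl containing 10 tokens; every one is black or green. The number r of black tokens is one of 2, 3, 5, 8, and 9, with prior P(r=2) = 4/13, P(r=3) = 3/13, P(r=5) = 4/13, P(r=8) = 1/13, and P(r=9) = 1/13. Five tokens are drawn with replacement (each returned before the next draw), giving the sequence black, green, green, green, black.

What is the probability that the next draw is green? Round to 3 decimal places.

0.635

For each hypothesis, P(data | H) works out to: P(data | r = 2) = (2/10)(8/10)(8/10)(8/10)(2/10) = 0.02048; P(data | r = 3) = (3/10)(7/10)(7/10)(7/10)(3/10) = 0.03087; P(data | r = 5) = (5/10)(5/10)(5/10)(5/10)(5/10) = 0.03125; P(data | r = 8) = (8/10)(2/10)(2/10)(2/10)(8/10) = 0.00512; P(data | r = 9) = (9/10)(1/10)(1/10)(1/10)(9/10) = 0.00081.
Weighting by the prior gives 4/13 · 0.02048 = 0.0063015, 3/13 · 0.03087 = 0.0071238, 4/13 · 0.03125 = 0.0096154, 1/13 · 0.00512 = 0.00039385, 1/13 · 0.00081 = 6.2308e-05; with total 0.023497.
Normalising, the posterior is P(r = 2 | data) = 0.26819, P(r = 3 | data) = 0.30318, P(r = 5 | data) = 0.40922, P(r = 8 | data) = 0.016762, P(r = 9 | data) = 0.0026517.
Averaging over the posterior, P(green next | data) = (4/5)(0.26819) + (7/10)(0.30318) + (1/2)(0.40922) + (1/5)(0.016762) + (1/10)(0.0026517) = 0.635.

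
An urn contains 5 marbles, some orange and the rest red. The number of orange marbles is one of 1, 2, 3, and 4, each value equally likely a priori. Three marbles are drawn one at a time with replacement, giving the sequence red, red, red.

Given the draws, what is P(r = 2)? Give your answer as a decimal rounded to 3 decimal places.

The likelihood of the observed sequence under each hypothesis: P(data | r = 1) = (4/5)(4/5)(4/5) = 64/125; P(data | r = 2) = (3/5)(3/5)(3/5) = 27/125; P(data | r = 3) = (2/5)(2/5)(2/5) = 8/125; P(data | r = 4) = (1/5)(1/5)(1/5) = 1/125.
Weighting by the prior gives 1/4 · 64/125 = 16/125, 1/4 · 27/125 = 27/500, 1/4 · 8/125 = 2/125, 1/4 · 1/125 = 1/500; these sum to 1/5.
Hence P(r = 2 | data) = (27/500) / (1/5) = 27/100.

0.270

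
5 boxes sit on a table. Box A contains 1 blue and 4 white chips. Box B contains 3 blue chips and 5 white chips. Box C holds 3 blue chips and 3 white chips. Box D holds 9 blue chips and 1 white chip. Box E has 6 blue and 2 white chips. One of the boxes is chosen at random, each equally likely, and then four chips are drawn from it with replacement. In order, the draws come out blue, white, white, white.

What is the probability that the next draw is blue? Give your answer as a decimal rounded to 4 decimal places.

0.3555

The likelihood of the observed sequence under each hypothesis: P(data | box A) = (1/5)(4/5)(4/5)(4/5) = 0.1024; P(data | box B) = (3/8)(5/8)(5/8)(5/8) = 0.091553; P(data | box C) = (3/6)(3/6)(3/6)(3/6) = 0.0625; P(data | box D) = (9/10)(1/10)(1/10)(1/10) = 0.0009; P(data | box E) = (6/8)(2/8)(2/8)(2/8) = 0.011719.
The prior-weighted likelihoods are 1/5 · 0.1024 = 0.02048, 1/5 · 0.091553 = 0.018311, 1/5 · 0.0625 = 0.0125, 1/5 · 0.0009 = 0.00018, 1/5 · 0.011719 = 0.0023437; summing to 0.053814.
Dividing through by the total gives posterior P(box A | data) = 0.38057, P(box B | data) = 0.34025, P(box C | data) = 0.23228, P(box D | data) = 0.0033448, P(box E | data) = 0.043553.
So P(blue next | data) = Σ P(blue next | H) P(H | data) = (1/5)(0.38057) + (3/8)(0.34025) + (1/2)(0.23228) + (9/10)(0.0033448) + (3/4)(0.043553) = 0.35552.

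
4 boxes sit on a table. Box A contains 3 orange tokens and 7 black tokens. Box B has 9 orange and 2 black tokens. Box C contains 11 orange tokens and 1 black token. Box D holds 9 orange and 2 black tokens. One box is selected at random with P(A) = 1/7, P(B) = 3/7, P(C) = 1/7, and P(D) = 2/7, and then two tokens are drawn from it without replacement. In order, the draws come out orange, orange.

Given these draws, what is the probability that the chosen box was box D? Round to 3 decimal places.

Compute the likelihood of the observed sequence for each case: P(data | box A) = (3/10)(2/9) = 1/15; P(data | box B) = (9/11)(8/10) = 36/55; P(data | box C) = (11/12)(10/11) = 5/6; P(data | box D) = (9/11)(8/10) = 36/55.
Multiplying each by its prior: 1/7 · 1/15 = 1/105, 3/7 · 36/55 = 108/385, 1/7 · 5/6 = 5/42, 2/7 · 36/55 = 72/385; with total 459/770.
So P(box D | data) = (72/385) / (459/770) = 16/51.

0.314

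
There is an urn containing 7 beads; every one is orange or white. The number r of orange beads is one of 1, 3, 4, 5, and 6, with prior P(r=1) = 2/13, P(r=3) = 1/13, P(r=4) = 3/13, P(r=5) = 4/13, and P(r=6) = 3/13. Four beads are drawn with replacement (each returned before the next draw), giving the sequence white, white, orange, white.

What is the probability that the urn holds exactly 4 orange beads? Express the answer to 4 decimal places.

The likelihood of the observed sequence under each hypothesis: P(data | r = 1) = (6/7)(6/7)(1/7)(6/7) = 0.089963; P(data | r = 3) = (4/7)(4/7)(3/7)(4/7) = 0.079967; P(data | r = 4) = (3/7)(3/7)(4/7)(3/7) = 0.044981; P(data | r = 5) = (2/7)(2/7)(5/7)(2/7) = 0.01666; P(data | r = 6) = (1/7)(1/7)(6/7)(1/7) = 0.002499.
The prior-weighted likelihoods are 2/13 · 0.089963 = 0.01384, 1/13 · 0.079967 = 0.0061513, 3/13 · 0.044981 = 0.01038, 4/13 · 0.01666 = 0.0051261, 3/13 · 0.002499 = 0.00057668; with total 0.036075.
So P(r = 4 | data) = (0.01038) / (0.036075) = 0.28774.

0.2877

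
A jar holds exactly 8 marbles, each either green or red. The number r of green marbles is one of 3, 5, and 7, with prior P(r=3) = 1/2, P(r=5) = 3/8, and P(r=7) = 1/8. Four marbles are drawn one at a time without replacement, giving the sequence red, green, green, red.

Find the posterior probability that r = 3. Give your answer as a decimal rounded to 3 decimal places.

Under each hypothesis, the probability of the observed sequence is: P(data | r = 3) = (5/8)(3/7)(2/6)(4/5) = 1/14; P(data | r = 5) = (3/8)(5/7)(4/6)(2/5) = 1/14; P(data | r = 7) = (1/8)(7/7)(6/6)(0/5) = 0.
Weighting by the prior gives 1/2 · 1/14 = 1/28, 3/8 · 1/14 = 3/112, 1/8 · 0 = 0; with total 1/16.
So P(r = 3 | data) = (1/28) / (1/16) = 4/7.

0.571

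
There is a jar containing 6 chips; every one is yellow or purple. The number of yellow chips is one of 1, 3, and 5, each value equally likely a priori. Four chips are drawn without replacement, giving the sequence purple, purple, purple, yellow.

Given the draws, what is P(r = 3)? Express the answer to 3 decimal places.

0.231

Compute the likelihood of the observed sequence for each case: P(data | r = 1) = (5/6)(4/5)(3/4)(1/3) = 1/6; P(data | r = 3) = (3/6)(2/5)(1/4)(3/3) = 1/20; P(data | r = 5) = (1/6)(0/5) = 0.
Multiplying each by its prior: 1/3 · 1/6 = 1/18, 1/3 · 1/20 = 1/60, 1/3 · 0 = 0; with total 13/180.
By Bayes' rule, P(r = 3 | data) = (1/60) / (13/180) = 3/13.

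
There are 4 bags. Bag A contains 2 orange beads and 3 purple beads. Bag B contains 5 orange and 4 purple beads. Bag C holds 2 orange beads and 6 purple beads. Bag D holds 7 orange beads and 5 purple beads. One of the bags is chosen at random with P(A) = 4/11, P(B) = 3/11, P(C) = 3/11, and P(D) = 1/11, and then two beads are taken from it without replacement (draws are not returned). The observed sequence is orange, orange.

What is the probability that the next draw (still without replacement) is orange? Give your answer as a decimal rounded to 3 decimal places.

The likelihood of the observed sequence under each hypothesis: P(data | bag A) = (2/5)(1/4) = 0.1; P(data | bag B) = (5/9)(4/8) = 0.27778; P(data | bag C) = (2/8)(1/7) = 0.035714; P(data | bag D) = (7/12)(6/11) = 0.31818.
Multiplying each by its prior: 4/11 · 0.1 = 0.036364, 3/11 · 0.27778 = 0.075758, 3/11 · 0.035714 = 0.0097403, 1/11 · 0.31818 = 0.028926; summing to 0.15079.
Normalising, the posterior is P(bag A | data) = 0.24116, P(bag B | data) = 0.50241, P(bag C | data) = 0.064596, P(bag D | data) = 0.19183.
So P(orange next | data) = Σ P(orange next | H) P(H | data) = (0)(0.24116) + (3/7)(0.50241) + (0)(0.064596) + (1/2)(0.19183) = 0.31124.

0.311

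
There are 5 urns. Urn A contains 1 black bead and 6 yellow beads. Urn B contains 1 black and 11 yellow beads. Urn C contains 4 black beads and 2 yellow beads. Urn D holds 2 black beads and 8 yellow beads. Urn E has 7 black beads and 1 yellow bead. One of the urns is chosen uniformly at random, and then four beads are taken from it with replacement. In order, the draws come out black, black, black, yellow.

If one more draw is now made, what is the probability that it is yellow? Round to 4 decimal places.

Compute the likelihood of the observed sequence for each case: P(data | urn A) = (1/7)(1/7)(1/7)(6/7) = 0.002499; P(data | urn B) = (1/12)(1/12)(1/12)(11/12) = 0.00053048; P(data | urn C) = (4/6)(4/6)(4/6)(2/6) = 0.098765; P(data | urn D) = (2/10)(2/10)(2/10)(8/10) = 0.0064; P(data | urn E) = (7/8)(7/8)(7/8)(1/8) = 0.08374.
Multiplying each by its prior: 1/5 · 0.002499 = 0.00049979, 1/5 · 0.00053048 = 0.0001061, 1/5 · 0.098765 = 0.019753, 1/5 · 0.0064 = 0.00128, 1/5 · 0.08374 = 0.016748; with total 0.038387.
Dividing through by the total gives posterior P(urn A | data) = 0.01302, P(urn B | data) = 0.0027638, P(urn C | data) = 0.51458, P(urn D | data) = 0.033345, P(urn E | data) = 0.43629.
Averaging over the posterior, P(yellow next | data) = (6/7)(0.01302) + (11/12)(0.0027638) + (1/3)(0.51458) + (4/5)(0.033345) + (1/8)(0.43629) = 0.26643.

0.2664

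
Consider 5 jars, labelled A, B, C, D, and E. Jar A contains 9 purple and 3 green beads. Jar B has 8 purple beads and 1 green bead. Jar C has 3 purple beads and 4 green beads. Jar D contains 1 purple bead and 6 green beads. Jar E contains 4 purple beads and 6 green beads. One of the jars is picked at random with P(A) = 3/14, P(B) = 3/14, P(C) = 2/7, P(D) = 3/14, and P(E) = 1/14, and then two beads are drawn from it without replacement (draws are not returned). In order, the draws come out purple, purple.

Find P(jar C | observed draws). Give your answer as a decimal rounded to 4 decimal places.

0.1222

For each hypothesis, P(data | H) works out to: P(data | jar A) = (9/12)(8/11) = 0.54545; P(data | jar B) = (8/9)(7/8) = 0.77778; P(data | jar C) = (3/7)(2/6) = 0.14286; P(data | jar D) = (1/7)(0/6) = 0; P(data | jar E) = (4/10)(3/9) = 0.13333.
Multiplying each by its prior: 3/14 · 0.54545 = 0.11688, 3/14 · 0.77778 = 0.16667, 2/7 · 0.14286 = 0.040816, 3/14 · 0 = 0, 1/14 · 0.13333 = 0.0095238; summing to 0.33389.
By Bayes' rule, P(jar C | data) = (0.040816) / (0.33389) = 0.12224.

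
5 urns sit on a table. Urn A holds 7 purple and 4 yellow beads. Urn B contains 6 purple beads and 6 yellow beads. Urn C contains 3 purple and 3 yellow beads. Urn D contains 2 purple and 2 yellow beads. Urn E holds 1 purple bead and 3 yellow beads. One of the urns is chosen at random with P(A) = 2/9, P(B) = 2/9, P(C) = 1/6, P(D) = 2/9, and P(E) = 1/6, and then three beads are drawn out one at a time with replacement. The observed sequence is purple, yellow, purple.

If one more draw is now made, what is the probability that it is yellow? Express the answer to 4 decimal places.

The likelihood of the observed sequence under each hypothesis: P(data | urn A) = (7/11)(4/11)(7/11) = 0.14726; P(data | urn B) = (6/12)(6/12)(6/12) = 0.125; P(data | urn C) = (3/6)(3/6)(3/6) = 0.125; P(data | urn D) = (2/4)(2/4)(2/4) = 0.125; P(data | urn E) = (1/4)(3/4)(1/4) = 0.046875.
Weighting by the prior gives 2/9 · 0.14726 = 0.032724, 2/9 · 0.125 = 0.027778, 1/6 · 0.125 = 0.020833, 2/9 · 0.125 = 0.027778, 1/6 · 0.046875 = 0.0078125; these sum to 0.11693.
Dividing through by the total gives posterior P(urn A | data) = 0.27987, P(urn B | data) = 0.23757, P(urn C | data) = 0.17818, P(urn D | data) = 0.23757, P(urn E | data) = 0.066816.
The predictive probability is P(yellow next | data) = (4/11)(0.27987) + (1/2)(0.23757) + (1/2)(0.17818) + (1/2)(0.23757) + (3/4)(0.066816) = 0.47854.

0.4785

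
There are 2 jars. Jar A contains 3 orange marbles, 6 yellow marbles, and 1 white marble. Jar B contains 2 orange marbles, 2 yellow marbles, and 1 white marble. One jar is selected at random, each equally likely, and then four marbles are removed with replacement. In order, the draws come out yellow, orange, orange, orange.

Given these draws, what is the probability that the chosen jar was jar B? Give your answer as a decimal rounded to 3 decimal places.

For each hypothesis, P(data | H) works out to: P(data | jar A) = (6/10)(3/10)(3/10)(3/10) = 0.0162; P(data | jar B) = (2/5)(2/5)(2/5)(2/5) = 0.0256.
Multiplying each by its prior: 1/2 · 0.0162 = 0.0081, 1/2 · 0.0256 = 0.0128; with total 0.0209.
By Bayes' rule, P(jar B | data) = (0.0128) / (0.0209) = 0.61244.

0.612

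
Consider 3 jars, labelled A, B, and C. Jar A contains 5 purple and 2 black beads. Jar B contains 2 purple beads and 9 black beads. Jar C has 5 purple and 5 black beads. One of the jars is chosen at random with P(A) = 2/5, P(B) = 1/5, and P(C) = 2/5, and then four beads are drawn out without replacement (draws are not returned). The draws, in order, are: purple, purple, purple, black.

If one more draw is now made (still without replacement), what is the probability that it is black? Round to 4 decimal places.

0.4314

For each hypothesis, P(data | H) works out to: P(data | jar A) = (5/7)(4/6)(3/5)(2/4) = 1/7; P(data | jar B) = (2/11)(1/10)(0/9) = 0; P(data | jar C) = (5/10)(4/9)(3/8)(5/7) = 5/84.
The prior-weighted likelihoods are 2/5 · 1/7 = 2/35, 1/5 · 0 = 0, 2/5 · 5/84 = 1/42; these sum to 17/210.
Normalising, the posterior is P(jar A | data) = 12/17, P(jar B | data) = 0, P(jar C | data) = 5/17.
Averaging over the posterior, P(black next | data) = (1/3)(12/17) + (2/3)(5/17) = 22/51.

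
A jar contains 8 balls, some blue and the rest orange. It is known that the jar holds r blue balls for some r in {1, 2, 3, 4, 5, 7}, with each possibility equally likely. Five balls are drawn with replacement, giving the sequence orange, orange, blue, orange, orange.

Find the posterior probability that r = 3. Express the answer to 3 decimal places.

For each hypothesis, P(data | H) works out to: P(data | r = 1) = (7/8)(7/8)(1/8)(7/8)(7/8) = 0.073273; P(data | r = 2) = (6/8)(6/8)(2/8)(6/8)(6/8) = 0.079102; P(data | r = 3) = (5/8)(5/8)(3/8)(5/8)(5/8) = 0.05722; P(data | r = 4) = (4/8)(4/8)(4/8)(4/8)(4/8) = 0.03125; P(data | r = 5) = (3/8)(3/8)(5/8)(3/8)(3/8) = 0.01236; P(data | r = 7) = (1/8)(1/8)(7/8)(1/8)(1/8) = 0.00021362.
Weighting by the prior gives 1/6 · 0.073273 = 0.012212, 1/6 · 0.079102 = 0.013184, 1/6 · 0.05722 = 0.0095367, 1/6 · 0.03125 = 0.0052083, 1/6 · 0.01236 = 0.0020599, 1/6 · 0.00021362 = 3.5604e-05; these sum to 0.042236.
Hence P(r = 3 | data) = (0.0095367) / (0.042236) = 0.22579.

0.226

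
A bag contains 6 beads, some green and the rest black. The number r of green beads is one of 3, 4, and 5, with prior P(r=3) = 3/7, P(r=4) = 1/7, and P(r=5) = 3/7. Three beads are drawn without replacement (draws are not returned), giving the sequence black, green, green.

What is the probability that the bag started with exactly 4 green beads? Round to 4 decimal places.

0.1739

The likelihood of the observed sequence under each hypothesis: P(data | r = 3) = (3/6)(3/5)(2/4) = 3/20; P(data | r = 4) = (2/6)(4/5)(3/4) = 1/5; P(data | r = 5) = (1/6)(5/5)(4/4) = 1/6.
Multiplying each by its prior: 3/7 · 3/20 = 9/140, 1/7 · 1/5 = 1/35, 3/7 · 1/6 = 1/14; with total 23/140.
By Bayes' rule, P(r = 4 | data) = (1/35) / (23/140) = 4/23.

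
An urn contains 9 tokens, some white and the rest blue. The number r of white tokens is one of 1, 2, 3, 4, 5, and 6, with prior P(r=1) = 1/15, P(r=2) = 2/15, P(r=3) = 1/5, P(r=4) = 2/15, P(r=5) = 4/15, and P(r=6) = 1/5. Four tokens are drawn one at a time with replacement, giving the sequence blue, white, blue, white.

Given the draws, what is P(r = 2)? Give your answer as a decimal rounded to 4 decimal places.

0.0817

The likelihood of the observed sequence under each hypothesis: P(data | r = 1) = (8/9)(1/9)(8/9)(1/9) = 0.0097546; P(data | r = 2) = (7/9)(2/9)(7/9)(2/9) = 0.029873; P(data | r = 3) = (6/9)(3/9)(6/9)(3/9) = 0.049383; P(data | r = 4) = (5/9)(4/9)(5/9)(4/9) = 0.060966; P(data | r = 5) = (4/9)(5/9)(4/9)(5/9) = 0.060966; P(data | r = 6) = (3/9)(6/9)(3/9)(6/9) = 0.049383.
Weighting by the prior gives 1/15 · 0.0097546 = 0.00065031, 2/15 · 0.029873 = 0.0039831, 1/5 · 0.049383 = 0.0098765, 2/15 · 0.060966 = 0.0081288, 4/15 · 0.060966 = 0.016258, 1/5 · 0.049383 = 0.0098765; with total 0.048773.
Hence P(r = 2 | data) = (0.0039831) / (0.048773) = 0.081667.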